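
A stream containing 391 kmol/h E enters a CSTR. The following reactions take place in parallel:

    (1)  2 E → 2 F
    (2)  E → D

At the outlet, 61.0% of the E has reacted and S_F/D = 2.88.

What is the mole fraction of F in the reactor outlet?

Conversion of E: E consumed = 0.61 × 391 = 238.5 kmol/h = 2ξ₁ + 1ξ₂.
Selectivity: 2ξ₁ / (1ξ₂) = 2.88 → ξ₁ = 1.44 ξ₂.
Substitute: (2·1.44 + 1) ξ₂ = 238.5 → ξ₂ = 61.47 kmol/h, ξ₁ = 88.52 kmol/h.
Outlet amounts (n = n₀ + Σ ν·ξ):
  E: 391 − 2(88.52) − 1(61.47) = 152.5
  F: 0 + 2(88.52) = 177
  D: 0 + 1(61.47) = 61.47
Total out = 391 kmol/h; y_F = 177 / 391 = 0.4528.

0.453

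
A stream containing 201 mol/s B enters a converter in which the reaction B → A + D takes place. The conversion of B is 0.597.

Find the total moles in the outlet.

321 mol/s

B reacted = 0.597 × 201 = 120 mol/s; ν_B = −1, so ξ = 120/1 = 120 mol/s.
Outlet amounts (n = n₀ + ν ξ):
  B: 201 − 1(120) = 81
  A: 0 + 1(120) = 120
  D: 0 + 1(120) = 120
Total out = 81 + 120 + 120 = 321 mol/s.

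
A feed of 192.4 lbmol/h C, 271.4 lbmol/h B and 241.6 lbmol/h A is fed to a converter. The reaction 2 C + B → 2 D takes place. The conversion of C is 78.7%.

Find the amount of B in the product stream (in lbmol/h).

C reacted = 0.787 × 192.4 = 151.4 lbmol/h; ν_C = −2, so ξ = 151.4/2 = 75.71 lbmol/h.
Outlet amounts (n = n₀ + ν ξ):
  C: 192.4 − 2(75.71) = 40.98
  B: 271.4 − 1(75.71) = 195.7
  D: 0 + 2(75.71) = 151.4
  A: 241.6 (inert)

196 lbmol/h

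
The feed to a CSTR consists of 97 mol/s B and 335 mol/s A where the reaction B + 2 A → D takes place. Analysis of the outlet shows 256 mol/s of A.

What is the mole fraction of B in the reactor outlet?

For A: n = n₀ − 2ξ → 256 = 335 − 2ξ, giving ξ = 39.5 mol/s.
Outlet amounts (n = n₀ + ν ξ):
  B: 97 − 1(39.5) = 57.5
  A: 335 − 2(39.5) = 256
  D: 0 + 1(39.5) = 39.5
Total out = 353 mol/s; y_B = 57.5 / 353 = 0.1629.

0.163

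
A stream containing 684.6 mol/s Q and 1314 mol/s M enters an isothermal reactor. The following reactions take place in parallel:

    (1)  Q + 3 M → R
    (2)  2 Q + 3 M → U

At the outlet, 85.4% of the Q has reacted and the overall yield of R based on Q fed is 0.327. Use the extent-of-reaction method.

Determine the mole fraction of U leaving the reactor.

Yield of R: 1ξ₁ / 684.6 = 0.327 → ξ₁ = 223.9 mol/s.
Conversion of Q: 1ξ₁ + 2ξ₂ = 0.854 × 684.6 = 584.6 → ξ₂ = 180.4 mol/s.
Outlet amounts (n = n₀ + Σ ν·ξ):
  Q: 684.6 − 1(223.9) − 2(180.4) = 99.95
  M: 1314 − 3(223.9) − 3(180.4) = 101.2
  R: 0 + 1(223.9) = 223.9
  U: 0 + 1(180.4) = 180.4
Total out = 605.4 mol/s; y_U = 180.4 / 605.4 = 0.298.

0.298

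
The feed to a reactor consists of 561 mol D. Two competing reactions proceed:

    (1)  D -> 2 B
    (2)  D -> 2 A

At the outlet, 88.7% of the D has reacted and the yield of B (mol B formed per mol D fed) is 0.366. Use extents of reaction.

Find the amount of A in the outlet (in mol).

790 mol

Yield of B: 2ξ₁ / 561 = 0.366 → ξ₁ = 102.7 mol.
Conversion of D: 1ξ₁ + 1ξ₂ = 0.887 × 561 = 497.6 → ξ₂ = 394.9 mol.
Outlet amounts (n = n₀ + Σ ν·ξ):
  D: 561 − 1(102.7) − 1(394.9) = 63.39
  B: 0 + 2(102.7) = 205.3
  A: 0 + 2(394.9) = 789.9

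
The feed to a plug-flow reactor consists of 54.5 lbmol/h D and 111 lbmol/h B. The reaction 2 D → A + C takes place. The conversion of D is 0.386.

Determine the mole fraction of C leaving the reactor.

0.0636

D reacted = 0.386 × 54.5 = 21.04 lbmol/h; ν_D = −2, so ξ = 21.04/2 = 10.52 lbmol/h.
Outlet amounts (n = n₀ + ν ξ):
  D: 54.5 − 2(10.52) = 33.46
  A: 0 + 1(10.52) = 10.52
  C: 0 + 1(10.52) = 10.52
  B: 111 (inert)
Total out = 165.5 lbmol/h; y_C = 10.52 / 165.5 = 0.06356.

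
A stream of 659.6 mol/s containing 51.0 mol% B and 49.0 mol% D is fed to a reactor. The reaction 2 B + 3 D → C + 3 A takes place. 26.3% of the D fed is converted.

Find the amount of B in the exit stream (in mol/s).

D reacted = 0.263 × 323.2 = 85 mol/s; ν_D = −3, so ξ = 85/3 = 28.33 mol/s.
Outlet amounts (n = n₀ + ν ξ):
  B: 336.4 − 2(28.33) = 279.7
  D: 323.2 − 3(28.33) = 238.2
  C: 0 + 1(28.33) = 28.33
  A: 0 + 3(28.33) = 85

280 mol/s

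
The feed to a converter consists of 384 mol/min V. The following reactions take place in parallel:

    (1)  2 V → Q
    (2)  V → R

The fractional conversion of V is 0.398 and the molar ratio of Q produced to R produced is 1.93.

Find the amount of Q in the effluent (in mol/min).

Conversion of V: V consumed = 0.398 × 384 = 152.8 mol/min = 2ξ₁ + 1ξ₂.
Selectivity: 1ξ₁ / (1ξ₂) = 1.93 → ξ₁ = 1.93 ξ₂.
Substitute: (2·1.93 + 1) ξ₂ = 152.8 → ξ₂ = 31.45 mol/min, ξ₁ = 60.69 mol/min.
Outlet amounts (n = n₀ + Σ ν·ξ):
  V: 384 − 2(60.69) − 1(31.45) = 231.2
  Q: 0 + 1(60.69) = 60.69
  R: 0 + 1(31.45) = 31.45

60.7 mol/min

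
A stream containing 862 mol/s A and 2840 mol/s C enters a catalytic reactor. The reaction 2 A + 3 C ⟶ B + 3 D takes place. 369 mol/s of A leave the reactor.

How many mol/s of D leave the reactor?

For A: n = n₀ − 2ξ → 369 = 862 − 2ξ, giving ξ = 246.5 mol/s.
Outlet amounts (n = n₀ + ν ξ):
  A: 862 − 2(246.5) = 369
  C: 2840 − 3(246.5) = 2100
  B: 0 + 1(246.5) = 246.5
  D: 0 + 3(246.5) = 739.5

740 mol/s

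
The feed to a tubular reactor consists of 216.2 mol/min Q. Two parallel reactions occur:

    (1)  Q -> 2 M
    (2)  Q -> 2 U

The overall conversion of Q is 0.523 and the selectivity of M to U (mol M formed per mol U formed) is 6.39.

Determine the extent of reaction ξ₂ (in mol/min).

ξ₂ = 15.3 mol/min

Conversion of Q: Q consumed = 0.523 × 216.2 = 113.1 mol/min = 1ξ₁ + 1ξ₂.
Selectivity: 2ξ₁ / (2ξ₂) = 6.39 → ξ₁ = 6.39 ξ₂.
Substitute: (1·6.39 + 1) ξ₂ = 113.1 → ξ₂ = 15.3 mol/min, ξ₁ = 97.77 mol/min.
Outlet amounts (n = n₀ + Σ ν·ξ):
  Q: 216.2 − 1(97.77) − 1(15.3) = 103.1
  M: 0 + 2(97.77) = 195.5
  U: 0 + 2(15.3) = 30.6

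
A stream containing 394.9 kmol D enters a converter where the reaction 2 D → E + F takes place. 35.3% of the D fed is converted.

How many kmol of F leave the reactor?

D reacted = 0.353 × 394.9 = 139.4 kmol; ν_D = −2, so ξ = 139.4/2 = 69.7 kmol.
Outlet amounts (n = n₀ + ν ξ):
  D: 394.9 − 2(69.7) = 255.5
  E: 0 + 1(69.7) = 69.7
  F: 0 + 1(69.7) = 69.7

69.7 kmol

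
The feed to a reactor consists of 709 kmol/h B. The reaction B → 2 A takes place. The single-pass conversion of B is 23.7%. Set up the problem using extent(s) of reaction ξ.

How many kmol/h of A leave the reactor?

336 kmol/h

B reacted = 0.237 × 709 = 168 kmol/h; ν_B = −1, so ξ = 168/1 = 168 kmol/h.
Outlet amounts (n = n₀ + ν ξ):
  B: 709 − 1(168) = 541
  A: 0 + 2(168) = 336.1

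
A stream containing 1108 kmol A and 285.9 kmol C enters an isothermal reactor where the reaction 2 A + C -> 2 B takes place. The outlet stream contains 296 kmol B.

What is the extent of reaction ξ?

ξ = 148 kmol

For B: n = n₀ + 2ξ → 296 = 0 + 2ξ, giving ξ = 148 kmol.
Outlet amounts (n = n₀ + ν ξ):
  A: 1108 − 2(148) = 812
  C: 285.9 − 1(148) = 137.9
  B: 0 + 2(148) = 296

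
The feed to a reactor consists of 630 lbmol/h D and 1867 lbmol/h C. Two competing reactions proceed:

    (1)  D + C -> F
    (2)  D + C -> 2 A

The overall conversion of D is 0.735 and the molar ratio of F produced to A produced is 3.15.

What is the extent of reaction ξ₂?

ξ₂ = 63.4 lbmol/h

Conversion of D: D consumed = 0.735 × 630 = 463.1 lbmol/h = 1ξ₁ + 1ξ₂.
Selectivity: 1ξ₁ / (2ξ₂) = 3.15 → ξ₁ = 6.3 ξ₂.
Substitute: (1·6.3 + 1) ξ₂ = 463.1 → ξ₂ = 63.43 lbmol/h, ξ₁ = 399.6 lbmol/h.
Outlet amounts (n = n₀ + Σ ν·ξ):
  D: 630 − 1(399.6) − 1(63.43) = 167
  C: 1867 − 1(399.6) − 1(63.43) = 1404
  F: 0 + 1(399.6) = 399.6
  A: 0 + 2(63.43) = 126.9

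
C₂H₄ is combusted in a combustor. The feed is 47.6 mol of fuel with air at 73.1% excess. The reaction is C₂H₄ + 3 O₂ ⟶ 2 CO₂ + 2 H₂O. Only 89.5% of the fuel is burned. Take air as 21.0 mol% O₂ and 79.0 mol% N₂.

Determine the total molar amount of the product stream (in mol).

1220 mol

Stoichiometric O₂ = 3 × 47.6 = 142.8 mol; O₂ fed = 142.8 × 1.731 = 247.2 mol.
N₂ fed = 247.2 × 79/21 = 929.9 mol.
Fuel reacted = 0.895 × 47.6 → ξ = 42.6 mol.
Outlet (n = n₀ + ν ξ):
  C₂H₄: 47.6 − 1(42.6) = 4.998
  O₂: 247.2 − 3(42.6) = 119.4
  N₂: 929.9 (inert)
  CO₂: 0 + 2(42.6) = 85.2
  H₂O: 0 + 2(42.6) = 85.2
Total out = 4.998 + 119.4 + 929.9 + 85.2 + 85.2 = 1225 mol.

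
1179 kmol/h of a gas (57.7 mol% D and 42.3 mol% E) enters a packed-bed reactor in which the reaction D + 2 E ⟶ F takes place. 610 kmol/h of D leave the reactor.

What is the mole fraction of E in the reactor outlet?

For D: n = n₀ − 1ξ → 610 = 680.3 − 1ξ, giving ξ = 70.28 kmol/h.
Outlet amounts (n = n₀ + ν ξ):
  D: 680.3 − 1(70.28) = 610
  E: 498.7 − 2(70.28) = 358.2
  F: 0 + 1(70.28) = 70.28
Total out = 1038 kmol/h; y_E = 358.2 / 1038 = 0.3449.

0.345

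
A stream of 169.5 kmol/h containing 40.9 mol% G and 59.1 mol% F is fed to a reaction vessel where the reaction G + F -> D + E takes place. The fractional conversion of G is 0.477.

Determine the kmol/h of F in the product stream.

67.1 kmol/h

G reacted = 0.477 × 69.33 = 33.07 kmol/h; ν_G = −1, so ξ = 33.07/1 = 33.07 kmol/h.
Outlet amounts (n = n₀ + ν ξ):
  G: 69.33 − 1(33.07) = 36.26
  F: 100.2 − 1(33.07) = 67.11
  D: 0 + 1(33.07) = 33.07
  E: 0 + 1(33.07) = 33.07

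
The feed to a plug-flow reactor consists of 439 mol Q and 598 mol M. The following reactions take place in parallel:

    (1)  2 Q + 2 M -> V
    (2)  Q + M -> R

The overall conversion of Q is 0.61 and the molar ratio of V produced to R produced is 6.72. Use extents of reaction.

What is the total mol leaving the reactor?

Conversion of Q: Q consumed = 0.61 × 439 = 267.8 mol = 2ξ₁ + 1ξ₂.
Selectivity: 1ξ₁ / (1ξ₂) = 6.72 → ξ₁ = 6.72 ξ₂.
Substitute: (2·6.72 + 1) ξ₂ = 267.8 → ξ₂ = 18.55 mol, ξ₁ = 124.6 mol.
Outlet amounts (n = n₀ + Σ ν·ξ):
  Q: 439 − 2(124.6) − 1(18.55) = 171.2
  M: 598 − 2(124.6) − 1(18.55) = 330.2
  V: 0 + 1(124.6) = 124.6
  R: 0 + 1(18.55) = 18.55
Total out = 171.2 + 330.2 + 124.6 + 18.55 = 644.6 mol.

645 mol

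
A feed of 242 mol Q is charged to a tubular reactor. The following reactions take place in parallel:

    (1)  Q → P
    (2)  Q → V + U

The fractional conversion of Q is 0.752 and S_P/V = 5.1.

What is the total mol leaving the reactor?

272 mol

Conversion of Q: Q consumed = 0.752 × 242 = 182 mol = 1ξ₁ + 1ξ₂.
Selectivity: 1ξ₁ / (1ξ₂) = 5.1 → ξ₁ = 5.1 ξ₂.
Substitute: (1·5.1 + 1) ξ₂ = 182 → ξ₂ = 29.83 mol, ξ₁ = 152.2 mol.
Outlet amounts (n = n₀ + Σ ν·ξ):
  Q: 242 − 1(152.2) − 1(29.83) = 60.02
  P: 0 + 1(152.2) = 152.2
  V: 0 + 1(29.83) = 29.83
  U: 0 + 1(29.83) = 29.83
Total out = 60.02 + 152.2 + 29.83 + 29.83 = 271.8 mol.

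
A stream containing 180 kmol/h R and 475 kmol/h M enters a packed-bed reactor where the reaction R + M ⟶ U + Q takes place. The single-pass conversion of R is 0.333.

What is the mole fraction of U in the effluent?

0.0915

R reacted = 0.333 × 180 = 59.94 kmol/h; ν_R = −1, so ξ = 59.94/1 = 59.94 kmol/h.
Outlet amounts (n = n₀ + ν ξ):
  R: 180 − 1(59.94) = 120.1
  M: 475 − 1(59.94) = 415.1
  U: 0 + 1(59.94) = 59.94
  Q: 0 + 1(59.94) = 59.94
Total out = 655 kmol/h; y_U = 59.94 / 655 = 0.09151.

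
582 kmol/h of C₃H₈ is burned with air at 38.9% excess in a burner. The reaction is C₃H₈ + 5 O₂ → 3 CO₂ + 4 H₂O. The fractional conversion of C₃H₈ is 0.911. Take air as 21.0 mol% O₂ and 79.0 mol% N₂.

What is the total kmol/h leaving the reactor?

Stoichiometric O₂ = 5 × 582 = 2910 kmol/h; O₂ fed = 2910 × 1.389 = 4042 kmol/h.
N₂ fed = 4042 × 79/21 = 15210 kmol/h.
Fuel reacted = 0.911 × 582 → ξ = 530.2 kmol/h.
Outlet (n = n₀ + ν ξ):
  C₃H₈: 582 − 1(530.2) = 51.8
  O₂: 4042 − 5(530.2) = 1391
  N₂: 15210 (inert)
  CO₂: 0 + 3(530.2) = 1591
  H₂O: 0 + 4(530.2) = 2121
Total out = 51.8 + 1391 + 15210 + 1591 + 2121 = 20360 kmol/h.

20400 kmol/h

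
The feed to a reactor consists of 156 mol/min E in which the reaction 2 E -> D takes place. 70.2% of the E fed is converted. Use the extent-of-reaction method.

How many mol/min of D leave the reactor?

E reacted = 0.702 × 156 = 109.5 mol/min; ν_E = −2, so ξ = 109.5/2 = 54.76 mol/min.
Outlet amounts (n = n₀ + ν ξ):
  E: 156 − 2(54.76) = 46.49
  D: 0 + 1(54.76) = 54.76

54.8 mol/min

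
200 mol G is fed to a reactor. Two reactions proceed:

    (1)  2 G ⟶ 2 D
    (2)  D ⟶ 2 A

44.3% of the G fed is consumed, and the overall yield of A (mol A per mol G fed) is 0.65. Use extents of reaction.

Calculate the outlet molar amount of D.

23.6 mol

Conversion of G: G consumed = 2ξ₁ = 0.443 × 200 → ξ₁ = 44.3 mol.
Yield of A: 2ξ₂ / 200 = 0.65 → ξ₂ = 65 mol.
Outlet amounts (n = n₀ + Σ ν·ξ):
  G: 200 − 2(44.3) = 111.4
  D: 0 + 2(44.3) − 1(65) = 23.6
  A: 0 + 2(65) = 130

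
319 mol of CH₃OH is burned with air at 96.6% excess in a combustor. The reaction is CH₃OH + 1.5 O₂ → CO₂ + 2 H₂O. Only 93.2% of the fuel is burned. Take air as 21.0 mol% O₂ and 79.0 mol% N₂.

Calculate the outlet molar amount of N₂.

Stoichiometric O₂ = 1.5 × 319 = 478.5 mol; O₂ fed = 478.5 × 1.966 = 940.7 mol.
N₂ fed = 940.7 × 79/21 = 3539 mol.
Fuel reacted = 0.932 × 319 → ξ = 297.3 mol.
Outlet (n = n₀ + ν ξ):
  CH₃OH: 319 − 1(297.3) = 21.69
  O₂: 940.7 − 1.5(297.3) = 494.8
  N₂: 3539 (inert)
  CO₂: 0 + 1(297.3) = 297.3
  H₂O: 0 + 2(297.3) = 594.6

3540 mol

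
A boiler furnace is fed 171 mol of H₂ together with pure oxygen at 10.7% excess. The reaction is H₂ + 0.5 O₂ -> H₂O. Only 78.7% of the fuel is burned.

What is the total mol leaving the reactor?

198 mol

Stoichiometric O₂ = 0.5 × 171 = 85.5 mol; O₂ fed = 85.5 × 1.107 = 94.65 mol.
Fuel reacted = 0.787 × 171 → ξ = 134.6 mol.
Outlet (n = n₀ + ν ξ):
  H₂: 171 − 1(134.6) = 36.42
  O₂: 94.65 − 0.5(134.6) = 27.36
  H₂O: 0 + 1(134.6) = 134.6
Total out = 36.42 + 27.36 + 134.6 = 198.4 mol.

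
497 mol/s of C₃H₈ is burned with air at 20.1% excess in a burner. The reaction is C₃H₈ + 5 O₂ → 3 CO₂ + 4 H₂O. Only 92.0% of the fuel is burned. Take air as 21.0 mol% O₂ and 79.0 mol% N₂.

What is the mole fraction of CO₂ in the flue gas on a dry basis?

Stoichiometric O₂ = 5 × 497 = 2485 mol/s; O₂ fed = 2485 × 1.201 = 2984 mol/s.
N₂ fed = 2984 × 79/21 = 11230 mol/s.
Fuel reacted = 0.92 × 497 → ξ = 457.2 mol/s.
Outlet (n = n₀ + ν ξ):
  C₃H₈: 497 − 1(457.2) = 39.76
  O₂: 2984 − 5(457.2) = 698.3
  N₂: 11230 (inert)
  CO₂: 0 + 3(457.2) = 1372
  H₂O: 0 + 4(457.2) = 1829
Dry total = 13340 mol/s; y_CO₂ (dry) = 1372 / 13340 = 0.1028.

0.103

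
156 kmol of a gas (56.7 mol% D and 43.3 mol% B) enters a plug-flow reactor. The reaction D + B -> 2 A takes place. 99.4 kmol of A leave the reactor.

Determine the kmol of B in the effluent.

17.8 kmol

For A: n = n₀ + 2ξ → 99.4 = 0 + 2ξ, giving ξ = 49.7 kmol.
Outlet amounts (n = n₀ + ν ξ):
  D: 88.45 − 1(49.7) = 38.75
  B: 67.55 − 1(49.7) = 17.85
  A: 0 + 2(49.7) = 99.4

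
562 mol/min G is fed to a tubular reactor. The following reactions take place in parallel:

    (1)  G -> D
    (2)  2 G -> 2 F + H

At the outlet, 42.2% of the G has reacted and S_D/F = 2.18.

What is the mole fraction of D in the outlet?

0.271

Conversion of G: G consumed = 0.422 × 562 = 237.2 mol/min = 1ξ₁ + 2ξ₂.
Selectivity: 1ξ₁ / (2ξ₂) = 2.18 → ξ₁ = 4.36 ξ₂.
Substitute: (1·4.36 + 2) ξ₂ = 237.2 → ξ₂ = 37.29 mol/min, ξ₁ = 162.6 mol/min.
Outlet amounts (n = n₀ + Σ ν·ξ):
  G: 562 − 1(162.6) − 2(37.29) = 324.8
  D: 0 + 1(162.6) = 162.6
  F: 0 + 2(37.29) = 74.58
  H: 0 + 1(37.29) = 37.29
Total out = 599.3 mol/min; y_D = 162.6 / 599.3 = 0.2713.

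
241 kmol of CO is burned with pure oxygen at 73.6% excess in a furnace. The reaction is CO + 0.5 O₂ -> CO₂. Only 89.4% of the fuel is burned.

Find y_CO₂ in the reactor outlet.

Stoichiometric O₂ = 0.5 × 241 = 120.5 kmol; O₂ fed = 120.5 × 1.736 = 209.2 kmol.
Fuel reacted = 0.894 × 241 → ξ = 215.5 kmol.
Outlet (n = n₀ + ν ξ):
  CO: 241 − 1(215.5) = 25.55
  O₂: 209.2 − 0.5(215.5) = 101.5
  CO₂: 0 + 1(215.5) = 215.5
Total out = 342.5 kmol; y_CO₂ = 215.5 / 342.5 = 0.6291.

0.629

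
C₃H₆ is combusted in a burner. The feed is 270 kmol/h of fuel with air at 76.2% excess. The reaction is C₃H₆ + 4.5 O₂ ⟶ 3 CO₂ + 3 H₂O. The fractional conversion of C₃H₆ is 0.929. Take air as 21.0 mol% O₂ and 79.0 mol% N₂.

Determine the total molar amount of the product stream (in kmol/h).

Stoichiometric O₂ = 4.5 × 270 = 1215 kmol/h; O₂ fed = 1215 × 1.762 = 2141 kmol/h.
N₂ fed = 2141 × 79/21 = 8054 kmol/h.
Fuel reacted = 0.929 × 270 → ξ = 250.8 kmol/h.
Outlet (n = n₀ + ν ξ):
  C₃H₆: 270 − 1(250.8) = 19.17
  O₂: 2141 − 4.5(250.8) = 1012
  N₂: 8054 (inert)
  CO₂: 0 + 3(250.8) = 752.5
  H₂O: 0 + 3(250.8) = 752.5
Total out = 19.17 + 1012 + 8054 + 752.5 + 752.5 = 10590 kmol/h.

10600 kmol/h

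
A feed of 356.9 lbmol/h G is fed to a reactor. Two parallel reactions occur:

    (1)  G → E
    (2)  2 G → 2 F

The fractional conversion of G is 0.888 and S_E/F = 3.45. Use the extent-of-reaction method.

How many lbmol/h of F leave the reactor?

Conversion of G: G consumed = 0.888 × 356.9 = 316.9 lbmol/h = 1ξ₁ + 2ξ₂.
Selectivity: 1ξ₁ / (2ξ₂) = 3.45 → ξ₁ = 6.9 ξ₂.
Substitute: (1·6.9 + 2) ξ₂ = 316.9 → ξ₂ = 35.61 lbmol/h, ξ₁ = 245.7 lbmol/h.
Outlet amounts (n = n₀ + Σ ν·ξ):
  G: 356.9 − 1(245.7) − 2(35.61) = 39.97
  E: 0 + 1(245.7) = 245.7
  F: 0 + 2(35.61) = 71.22

71.2 lbmol/h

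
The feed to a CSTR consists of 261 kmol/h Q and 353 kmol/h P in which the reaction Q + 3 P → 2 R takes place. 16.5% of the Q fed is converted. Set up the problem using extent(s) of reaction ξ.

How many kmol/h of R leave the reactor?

86.1 kmol/h

Q reacted = 0.165 × 261 = 43.07 kmol/h; ν_Q = −1, so ξ = 43.07/1 = 43.07 kmol/h.
Outlet amounts (n = n₀ + ν ξ):
  Q: 261 − 1(43.07) = 217.9
  P: 353 − 3(43.07) = 223.8
  R: 0 + 2(43.07) = 86.13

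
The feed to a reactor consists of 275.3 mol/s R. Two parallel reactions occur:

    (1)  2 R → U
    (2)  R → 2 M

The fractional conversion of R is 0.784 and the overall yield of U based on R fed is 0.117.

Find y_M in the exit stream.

0.768

Yield of U: 1ξ₁ / 275.3 = 0.117 → ξ₁ = 32.21 mol/s.
Conversion of R: 2ξ₁ + 1ξ₂ = 0.784 × 275.3 = 215.8 → ξ₂ = 151.4 mol/s.
Outlet amounts (n = n₀ + Σ ν·ξ):
  R: 275.3 − 2(32.21) − 1(151.4) = 59.46
  U: 0 + 1(32.21) = 32.21
  M: 0 + 2(151.4) = 302.8
Total out = 394.5 mol/s; y_M = 302.8 / 394.5 = 0.7676.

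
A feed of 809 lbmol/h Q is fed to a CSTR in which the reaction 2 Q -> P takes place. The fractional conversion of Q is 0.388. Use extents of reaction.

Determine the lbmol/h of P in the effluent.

Q reacted = 0.388 × 809 = 313.9 lbmol/h; ν_Q = −2, so ξ = 313.9/2 = 156.9 lbmol/h.
Outlet amounts (n = n₀ + ν ξ):
  Q: 809 − 2(156.9) = 495.1
  P: 0 + 1(156.9) = 156.9

157 lbmol/h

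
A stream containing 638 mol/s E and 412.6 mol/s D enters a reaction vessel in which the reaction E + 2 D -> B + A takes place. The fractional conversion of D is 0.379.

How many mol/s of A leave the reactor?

D reacted = 0.379 × 412.6 = 156.4 mol/s; ν_D = −2, so ξ = 156.4/2 = 78.19 mol/s.
Outlet amounts (n = n₀ + ν ξ):
  E: 638 − 1(78.19) = 559.8
  D: 412.6 − 2(78.19) = 256.2
  B: 0 + 1(78.19) = 78.19
  A: 0 + 1(78.19) = 78.19

78.2 mol/s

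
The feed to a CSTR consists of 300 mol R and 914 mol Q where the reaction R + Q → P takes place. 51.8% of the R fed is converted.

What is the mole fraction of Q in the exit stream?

0.717

R reacted = 0.518 × 300 = 155.4 mol; ν_R = −1, so ξ = 155.4/1 = 155.4 mol.
Outlet amounts (n = n₀ + ν ξ):
  R: 300 − 1(155.4) = 144.6
  Q: 914 − 1(155.4) = 758.6
  P: 0 + 1(155.4) = 155.4
Total out = 1059 mol; y_Q = 758.6 / 1059 = 0.7166.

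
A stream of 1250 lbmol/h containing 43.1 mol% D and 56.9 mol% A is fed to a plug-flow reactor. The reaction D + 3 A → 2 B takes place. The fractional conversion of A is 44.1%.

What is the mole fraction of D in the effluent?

0.417

A reacted = 0.441 × 711.2 = 313.7 lbmol/h; ν_A = −3, so ξ = 313.7/3 = 104.6 lbmol/h.
Outlet amounts (n = n₀ + ν ξ):
  D: 538.8 − 1(104.6) = 434.2
  A: 711.2 − 3(104.6) = 397.6
  B: 0 + 2(104.6) = 209.1
Total out = 1041 lbmol/h; y_D = 434.2 / 1041 = 0.4171.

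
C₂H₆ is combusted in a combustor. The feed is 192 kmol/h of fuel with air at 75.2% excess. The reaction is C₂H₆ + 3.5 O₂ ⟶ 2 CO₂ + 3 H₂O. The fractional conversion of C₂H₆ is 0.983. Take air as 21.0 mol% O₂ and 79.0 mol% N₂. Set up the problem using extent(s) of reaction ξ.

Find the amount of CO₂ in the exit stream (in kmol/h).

Stoichiometric O₂ = 3.5 × 192 = 672 kmol/h; O₂ fed = 672 × 1.752 = 1177 kmol/h.
N₂ fed = 1177 × 79/21 = 4429 kmol/h.
Fuel reacted = 0.983 × 192 → ξ = 188.7 kmol/h.
Outlet (n = n₀ + ν ξ):
  C₂H₆: 192 − 1(188.7) = 3.264
  O₂: 1177 − 3.5(188.7) = 516.8
  N₂: 4429 (inert)
  CO₂: 0 + 2(188.7) = 377.5
  H₂O: 0 + 3(188.7) = 566.2

377 kmol/h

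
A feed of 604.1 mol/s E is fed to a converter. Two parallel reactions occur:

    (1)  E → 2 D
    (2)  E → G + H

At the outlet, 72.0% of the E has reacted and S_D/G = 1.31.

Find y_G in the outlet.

0.253

Conversion of E: E consumed = 0.72 × 604.1 = 435 mol/s = 1ξ₁ + 1ξ₂.
Selectivity: 2ξ₁ / (1ξ₂) = 1.31 → ξ₁ = 0.655 ξ₂.
Substitute: (1·0.655 + 1) ξ₂ = 435 → ξ₂ = 262.8 mol/s, ξ₁ = 172.1 mol/s.
Outlet amounts (n = n₀ + Σ ν·ξ):
  E: 604.1 − 1(172.1) − 1(262.8) = 169.1
  D: 0 + 2(172.1) = 344.3
  G: 0 + 1(262.8) = 262.8
  H: 0 + 1(262.8) = 262.8
Total out = 1039 mol/s; y_G = 262.8 / 1039 = 0.2529.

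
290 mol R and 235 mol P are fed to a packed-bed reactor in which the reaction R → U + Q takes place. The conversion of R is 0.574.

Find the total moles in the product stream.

R reacted = 0.574 × 290 = 166.5 mol; ν_R = −1, so ξ = 166.5/1 = 166.5 mol.
Outlet amounts (n = n₀ + ν ξ):
  R: 290 − 1(166.5) = 123.5
  U: 0 + 1(166.5) = 166.5
  Q: 0 + 1(166.5) = 166.5
  P: 235 (inert)
Total out = 123.5 + 166.5 + 166.5 + 235 = 691.5 mol.

691 mol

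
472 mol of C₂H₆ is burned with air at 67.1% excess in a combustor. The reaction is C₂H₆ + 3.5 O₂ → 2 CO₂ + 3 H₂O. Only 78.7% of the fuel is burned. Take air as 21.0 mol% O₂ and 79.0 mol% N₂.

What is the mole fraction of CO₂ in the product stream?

0.0538

Stoichiometric O₂ = 3.5 × 472 = 1652 mol; O₂ fed = 1652 × 1.671 = 2760 mol.
N₂ fed = 2760 × 79/21 = 10380 mol.
Fuel reacted = 0.787 × 472 → ξ = 371.5 mol.
Outlet (n = n₀ + ν ξ):
  C₂H₆: 472 − 1(371.5) = 100.5
  O₂: 2760 − 3.5(371.5) = 1460
  N₂: 10380 (inert)
  CO₂: 0 + 2(371.5) = 742.9
  H₂O: 0 + 3(371.5) = 1114
Total out = 13800 mol; y_CO₂ = 742.9 / 13800 = 0.05382.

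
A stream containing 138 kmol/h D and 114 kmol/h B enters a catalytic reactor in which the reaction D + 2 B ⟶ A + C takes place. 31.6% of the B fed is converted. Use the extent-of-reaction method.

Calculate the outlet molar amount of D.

120 kmol/h

B reacted = 0.316 × 114 = 36.02 kmol/h; ν_B = −2, so ξ = 36.02/2 = 18.01 kmol/h.
Outlet amounts (n = n₀ + ν ξ):
  D: 138 − 1(18.01) = 120
  B: 114 − 2(18.01) = 77.98
  A: 0 + 1(18.01) = 18.01
  C: 0 + 1(18.01) = 18.01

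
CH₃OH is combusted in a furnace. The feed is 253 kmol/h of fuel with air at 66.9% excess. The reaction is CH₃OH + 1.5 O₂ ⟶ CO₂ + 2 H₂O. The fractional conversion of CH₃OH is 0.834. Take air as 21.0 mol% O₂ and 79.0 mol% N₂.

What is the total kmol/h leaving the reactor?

Stoichiometric O₂ = 1.5 × 253 = 379.5 kmol/h; O₂ fed = 379.5 × 1.669 = 633.4 kmol/h.
N₂ fed = 633.4 × 79/21 = 2383 kmol/h.
Fuel reacted = 0.834 × 253 → ξ = 211 kmol/h.
Outlet (n = n₀ + ν ξ):
  CH₃OH: 253 − 1(211) = 42
  O₂: 633.4 − 1.5(211) = 316.9
  N₂: 2383 (inert)
  CO₂: 0 + 1(211) = 211
  H₂O: 0 + 2(211) = 422
Total out = 42 + 316.9 + 2383 + 211 + 422 = 3375 kmol/h.

3370 kmol/h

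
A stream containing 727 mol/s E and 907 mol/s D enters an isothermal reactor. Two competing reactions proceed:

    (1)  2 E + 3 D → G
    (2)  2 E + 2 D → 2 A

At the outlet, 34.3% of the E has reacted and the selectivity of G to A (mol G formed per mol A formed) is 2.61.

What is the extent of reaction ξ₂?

Conversion of E: E consumed = 0.343 × 727 = 249.4 mol/s = 2ξ₁ + 2ξ₂.
Selectivity: 1ξ₁ / (2ξ₂) = 2.61 → ξ₁ = 5.22 ξ₂.
Substitute: (2·5.22 + 2) ξ₂ = 249.4 → ξ₂ = 20.05 mol/s, ξ₁ = 104.6 mol/s.
Outlet amounts (n = n₀ + Σ ν·ξ):
  E: 727 − 2(104.6) − 2(20.05) = 477.6
  D: 907 − 3(104.6) − 2(20.05) = 553
  G: 0 + 1(104.6) = 104.6
  A: 0 + 2(20.05) = 40.09

ξ₂ = 20 mol/s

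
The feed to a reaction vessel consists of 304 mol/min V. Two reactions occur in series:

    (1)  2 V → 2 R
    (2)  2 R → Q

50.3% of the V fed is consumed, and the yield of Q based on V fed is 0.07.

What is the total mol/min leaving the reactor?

Conversion of V: V consumed = 2ξ₁ = 0.503 × 304 → ξ₁ = 76.46 mol/min.
Yield of Q: 1ξ₂ / 304 = 0.07 → ξ₂ = 21.28 mol/min.
Outlet amounts (n = n₀ + Σ ν·ξ):
  V: 304 − 2(76.46) = 151.1
  R: 0 + 2(76.46) − 2(21.28) = 110.4
  Q: 0 + 1(21.28) = 21.28
Total out = 151.1 + 110.4 + 21.28 = 282.7 mol/min.

283 mol/min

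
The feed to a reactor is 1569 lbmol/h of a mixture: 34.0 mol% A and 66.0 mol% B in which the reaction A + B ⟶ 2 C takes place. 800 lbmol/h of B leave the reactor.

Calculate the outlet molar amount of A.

For B: n = n₀ − 1ξ → 800 = 1036 − 1ξ, giving ξ = 235.5 lbmol/h.
Outlet amounts (n = n₀ + ν ξ):
  A: 533.5 − 1(235.5) = 297.9
  B: 1036 − 1(235.5) = 800
  C: 0 + 2(235.5) = 471.1

298 lbmol/h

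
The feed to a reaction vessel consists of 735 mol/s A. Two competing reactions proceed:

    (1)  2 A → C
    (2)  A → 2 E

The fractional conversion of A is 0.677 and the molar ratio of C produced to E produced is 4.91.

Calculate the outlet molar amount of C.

237 mol/s

Conversion of A: A consumed = 0.677 × 735 = 497.6 mol/s = 2ξ₁ + 1ξ₂.
Selectivity: 1ξ₁ / (2ξ₂) = 4.91 → ξ₁ = 9.82 ξ₂.
Substitute: (2·9.82 + 1) ξ₂ = 497.6 → ξ₂ = 24.11 mol/s, ξ₁ = 236.7 mol/s.
Outlet amounts (n = n₀ + Σ ν·ξ):
  A: 735 − 2(236.7) − 1(24.11) = 237.4
  C: 0 + 1(236.7) = 236.7
  E: 0 + 2(24.11) = 48.22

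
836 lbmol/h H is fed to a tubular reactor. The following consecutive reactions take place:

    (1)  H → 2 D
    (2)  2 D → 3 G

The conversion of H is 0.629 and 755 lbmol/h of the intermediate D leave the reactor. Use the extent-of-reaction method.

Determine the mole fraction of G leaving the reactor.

0.295

Conversion of H: H consumed = 1ξ₁ = 0.629 × 836 → ξ₁ = 525.8 lbmol/h.
D balance: n_D = 0 + 2ξ₁ − 2ξ₂ = 755 → ξ₂ = (2·525.8 − 755)/2 = 148.3 lbmol/h.
Outlet amounts (n = n₀ + Σ ν·ξ):
  H: 836 − 1(525.8) = 310.2
  D: 0 + 2(525.8) − 2(148.3) = 755
  G: 0 + 3(148.3) = 445
Total out = 1510 lbmol/h; y_G = 445 / 1510 = 0.2947.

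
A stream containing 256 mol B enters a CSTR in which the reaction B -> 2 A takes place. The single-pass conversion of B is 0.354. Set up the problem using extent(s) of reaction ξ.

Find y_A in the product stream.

0.523

B reacted = 0.354 × 256 = 90.62 mol; ν_B = −1, so ξ = 90.62/1 = 90.62 mol.
Outlet amounts (n = n₀ + ν ξ):
  B: 256 − 1(90.62) = 165.4
  A: 0 + 2(90.62) = 181.2
Total out = 346.6 mol; y_A = 181.2 / 346.6 = 0.5229.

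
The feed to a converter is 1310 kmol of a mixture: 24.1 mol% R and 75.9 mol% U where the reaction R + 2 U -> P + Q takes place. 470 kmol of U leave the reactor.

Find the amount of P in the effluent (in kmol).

For U: n = n₀ − 2ξ → 470 = 994.3 − 2ξ, giving ξ = 262.1 kmol.
Outlet amounts (n = n₀ + ν ξ):
  R: 315.7 − 1(262.1) = 53.56
  U: 994.3 − 2(262.1) = 470
  P: 0 + 1(262.1) = 262.1
  Q: 0 + 1(262.1) = 262.1

262 kmol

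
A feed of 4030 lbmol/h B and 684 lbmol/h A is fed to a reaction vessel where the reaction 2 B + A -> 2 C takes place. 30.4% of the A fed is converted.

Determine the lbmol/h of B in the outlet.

3610 lbmol/h

A reacted = 0.304 × 684 = 207.9 lbmol/h; ν_A = −1, so ξ = 207.9/1 = 207.9 lbmol/h.
Outlet amounts (n = n₀ + ν ξ):
  B: 4030 − 2(207.9) = 3614
  A: 684 − 1(207.9) = 476.1
  C: 0 + 2(207.9) = 415.9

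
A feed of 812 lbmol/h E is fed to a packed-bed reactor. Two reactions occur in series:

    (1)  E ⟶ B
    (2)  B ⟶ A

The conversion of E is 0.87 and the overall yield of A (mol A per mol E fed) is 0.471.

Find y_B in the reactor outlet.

0.399

Conversion of E: E consumed = 1ξ₁ = 0.87 × 812 → ξ₁ = 706.4 lbmol/h.
Yield of A: 1ξ₂ / 812 = 0.471 → ξ₂ = 382.5 lbmol/h.
Outlet amounts (n = n₀ + Σ ν·ξ):
  E: 812 − 1(706.4) = 105.6
  B: 0 + 1(706.4) − 1(382.5) = 324
  A: 0 + 1(382.5) = 382.5
Total out = 812 lbmol/h; y_B = 324 / 812 = 0.399.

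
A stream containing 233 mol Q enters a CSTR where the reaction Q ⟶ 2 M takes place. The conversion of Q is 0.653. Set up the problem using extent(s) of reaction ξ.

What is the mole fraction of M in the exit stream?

0.79

Q reacted = 0.653 × 233 = 152.1 mol; ν_Q = −1, so ξ = 152.1/1 = 152.1 mol.
Outlet amounts (n = n₀ + ν ξ):
  Q: 233 − 1(152.1) = 80.85
  M: 0 + 2(152.1) = 304.3
Total out = 385.1 mol; y_M = 304.3 / 385.1 = 0.7901.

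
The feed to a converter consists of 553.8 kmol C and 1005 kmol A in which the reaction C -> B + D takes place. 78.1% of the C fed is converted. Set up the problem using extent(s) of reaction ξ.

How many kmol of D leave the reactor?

433 kmol

C reacted = 0.781 × 553.8 = 432.5 kmol; ν_C = −1, so ξ = 432.5/1 = 432.5 kmol.
Outlet amounts (n = n₀ + ν ξ):
  C: 553.8 − 1(432.5) = 121.3
  B: 0 + 1(432.5) = 432.5
  D: 0 + 1(432.5) = 432.5
  A: 1005 (inert)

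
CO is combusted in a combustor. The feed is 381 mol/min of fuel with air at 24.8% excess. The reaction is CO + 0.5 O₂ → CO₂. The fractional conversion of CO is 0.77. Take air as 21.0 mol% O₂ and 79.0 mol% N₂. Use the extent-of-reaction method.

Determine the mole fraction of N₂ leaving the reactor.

Stoichiometric O₂ = 0.5 × 381 = 190.5 mol/min; O₂ fed = 190.5 × 1.248 = 237.7 mol/min.
N₂ fed = 237.7 × 79/21 = 894.4 mol/min.
Fuel reacted = 0.77 × 381 → ξ = 293.4 mol/min.
Outlet (n = n₀ + ν ξ):
  CO: 381 − 1(293.4) = 87.63
  O₂: 237.7 − 0.5(293.4) = 91.06
  N₂: 894.4 (inert)
  CO₂: 0 + 1(293.4) = 293.4
Total out = 1366 mol/min; y_N₂ = 894.4 / 1366 = 0.6545.

0.655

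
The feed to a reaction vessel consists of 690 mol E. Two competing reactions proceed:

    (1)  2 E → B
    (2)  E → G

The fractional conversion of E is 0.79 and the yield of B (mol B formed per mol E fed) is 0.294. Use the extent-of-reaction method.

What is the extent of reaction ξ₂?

ξ₂ = 139 mol

Yield of B: 1ξ₁ / 690 = 0.294 → ξ₁ = 202.9 mol.
Conversion of E: 2ξ₁ + 1ξ₂ = 0.79 × 690 = 545.1 → ξ₂ = 139.4 mol.
Outlet amounts (n = n₀ + Σ ν·ξ):
  E: 690 − 2(202.9) − 1(139.4) = 144.9
  B: 0 + 1(202.9) = 202.9
  G: 0 + 1(139.4) = 139.4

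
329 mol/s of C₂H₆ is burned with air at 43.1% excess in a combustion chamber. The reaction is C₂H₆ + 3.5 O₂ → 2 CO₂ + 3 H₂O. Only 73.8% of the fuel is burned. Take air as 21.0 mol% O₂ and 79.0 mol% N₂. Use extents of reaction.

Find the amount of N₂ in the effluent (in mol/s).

Stoichiometric O₂ = 3.5 × 329 = 1152 mol/s; O₂ fed = 1152 × 1.431 = 1648 mol/s.
N₂ fed = 1648 × 79/21 = 6199 mol/s.
Fuel reacted = 0.738 × 329 → ξ = 242.8 mol/s.
Outlet (n = n₀ + ν ξ):
  C₂H₆: 329 − 1(242.8) = 86.2
  O₂: 1648 − 3.5(242.8) = 798
  N₂: 6199 (inert)
  CO₂: 0 + 2(242.8) = 485.6
  H₂O: 0 + 3(242.8) = 728.4

6200 mol/s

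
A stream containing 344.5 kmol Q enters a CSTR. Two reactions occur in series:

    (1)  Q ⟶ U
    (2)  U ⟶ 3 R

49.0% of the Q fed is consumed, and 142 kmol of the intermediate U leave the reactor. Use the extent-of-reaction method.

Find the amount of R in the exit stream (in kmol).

80.4 kmol

Conversion of Q: Q consumed = 1ξ₁ = 0.49 × 344.5 → ξ₁ = 168.8 kmol.
U balance: n_U = 0 + 1ξ₁ − 1ξ₂ = 142 → ξ₂ = (1·168.8 − 142)/1 = 26.81 kmol.
Outlet amounts (n = n₀ + Σ ν·ξ):
  Q: 344.5 − 1(168.8) = 175.7
  U: 0 + 1(168.8) − 1(26.81) = 142
  R: 0 + 3(26.81) = 80.42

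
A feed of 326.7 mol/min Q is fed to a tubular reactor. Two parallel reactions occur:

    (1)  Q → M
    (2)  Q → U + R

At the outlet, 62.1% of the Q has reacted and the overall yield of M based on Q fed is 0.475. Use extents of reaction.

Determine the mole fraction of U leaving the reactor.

0.127

Yield of M: 1ξ₁ / 326.7 = 0.475 → ξ₁ = 155.2 mol/min.
Conversion of Q: 1ξ₁ + 1ξ₂ = 0.621 × 326.7 = 202.9 → ξ₂ = 47.7 mol/min.
Outlet amounts (n = n₀ + Σ ν·ξ):
  Q: 326.7 − 1(155.2) − 1(47.7) = 123.8
  M: 0 + 1(155.2) = 155.2
  U: 0 + 1(47.7) = 47.7
  R: 0 + 1(47.7) = 47.7
Total out = 374.4 mol/min; y_U = 47.7 / 374.4 = 0.1274.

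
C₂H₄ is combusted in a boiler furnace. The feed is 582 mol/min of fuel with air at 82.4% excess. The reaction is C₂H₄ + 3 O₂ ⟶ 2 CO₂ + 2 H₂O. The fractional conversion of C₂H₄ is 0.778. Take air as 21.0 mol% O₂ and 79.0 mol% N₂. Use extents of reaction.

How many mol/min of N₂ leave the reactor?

12000 mol/min

Stoichiometric O₂ = 3 × 582 = 1746 mol/min; O₂ fed = 1746 × 1.824 = 3185 mol/min.
N₂ fed = 3185 × 79/21 = 11980 mol/min.
Fuel reacted = 0.778 × 582 → ξ = 452.8 mol/min.
Outlet (n = n₀ + ν ξ):
  C₂H₄: 582 − 1(452.8) = 129.2
  O₂: 3185 − 3(452.8) = 1826
  N₂: 11980 (inert)
  CO₂: 0 + 2(452.8) = 905.6
  H₂O: 0 + 2(452.8) = 905.6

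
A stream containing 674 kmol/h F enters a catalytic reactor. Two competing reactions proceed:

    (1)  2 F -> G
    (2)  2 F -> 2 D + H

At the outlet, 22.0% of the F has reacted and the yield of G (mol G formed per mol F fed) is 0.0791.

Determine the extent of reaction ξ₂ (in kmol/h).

ξ₂ = 20.8 kmol/h

Yield of G: 1ξ₁ / 674 = 0.0791 → ξ₁ = 53.31 kmol/h.
Conversion of F: 2ξ₁ + 2ξ₂ = 0.22 × 674 = 148.3 → ξ₂ = 20.83 kmol/h.
Outlet amounts (n = n₀ + Σ ν·ξ):
  F: 674 − 2(53.31) − 2(20.83) = 525.7
  G: 0 + 1(53.31) = 53.31
  D: 0 + 2(20.83) = 41.65
  H: 0 + 1(20.83) = 20.83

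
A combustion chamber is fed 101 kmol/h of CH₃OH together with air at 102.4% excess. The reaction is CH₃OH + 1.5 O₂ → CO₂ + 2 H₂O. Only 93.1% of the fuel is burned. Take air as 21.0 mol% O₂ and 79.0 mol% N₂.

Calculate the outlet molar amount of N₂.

Stoichiometric O₂ = 1.5 × 101 = 151.5 kmol/h; O₂ fed = 151.5 × 2.024 = 306.6 kmol/h.
N₂ fed = 306.6 × 79/21 = 1154 kmol/h.
Fuel reacted = 0.931 × 101 → ξ = 94.03 kmol/h.
Outlet (n = n₀ + ν ξ):
  CH₃OH: 101 − 1(94.03) = 6.969
  O₂: 306.6 − 1.5(94.03) = 165.6
  N₂: 1154 (inert)
  CO₂: 0 + 1(94.03) = 94.03
  H₂O: 0 + 2(94.03) = 188.1

1150 kmol/h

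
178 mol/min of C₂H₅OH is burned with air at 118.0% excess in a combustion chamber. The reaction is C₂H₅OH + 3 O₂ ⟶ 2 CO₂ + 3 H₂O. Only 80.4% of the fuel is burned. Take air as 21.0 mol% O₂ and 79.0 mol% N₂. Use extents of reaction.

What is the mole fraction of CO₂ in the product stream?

0.0488

Stoichiometric O₂ = 3 × 178 = 534 mol/min; O₂ fed = 534 × 2.180 = 1164 mol/min.
N₂ fed = 1164 × 79/21 = 4379 mol/min.
Fuel reacted = 0.804 × 178 → ξ = 143.1 mol/min.
Outlet (n = n₀ + ν ξ):
  C₂H₅OH: 178 − 1(143.1) = 34.89
  O₂: 1164 − 3(143.1) = 734.8
  N₂: 4379 (inert)
  CO₂: 0 + 2(143.1) = 286.2
  H₂O: 0 + 3(143.1) = 429.3
Total out = 5865 mol/min; y_CO₂ = 286.2 / 5865 = 0.04881.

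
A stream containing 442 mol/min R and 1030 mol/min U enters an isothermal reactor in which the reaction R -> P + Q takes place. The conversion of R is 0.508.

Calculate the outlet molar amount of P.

225 mol/min

R reacted = 0.508 × 442 = 224.5 mol/min; ν_R = −1, so ξ = 224.5/1 = 224.5 mol/min.
Outlet amounts (n = n₀ + ν ξ):
  R: 442 − 1(224.5) = 217.5
  P: 0 + 1(224.5) = 224.5
  Q: 0 + 1(224.5) = 224.5
  U: 1030 (inert)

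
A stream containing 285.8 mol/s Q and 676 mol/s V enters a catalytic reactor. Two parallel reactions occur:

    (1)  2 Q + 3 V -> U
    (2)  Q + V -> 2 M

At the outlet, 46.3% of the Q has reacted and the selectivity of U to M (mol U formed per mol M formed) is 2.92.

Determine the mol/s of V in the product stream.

Conversion of Q: Q consumed = 0.463 × 285.8 = 132.3 mol/s = 2ξ₁ + 1ξ₂.
Selectivity: 1ξ₁ / (2ξ₂) = 2.92 → ξ₁ = 5.84 ξ₂.
Substitute: (2·5.84 + 1) ξ₂ = 132.3 → ξ₂ = 10.44 mol/s, ξ₁ = 60.94 mol/s.
Outlet amounts (n = n₀ + Σ ν·ξ):
  Q: 285.8 − 2(60.94) − 1(10.44) = 153.5
  V: 676 − 3(60.94) − 1(10.44) = 482.7
  U: 0 + 1(60.94) = 60.94
  M: 0 + 2(10.44) = 20.87

483 mol/s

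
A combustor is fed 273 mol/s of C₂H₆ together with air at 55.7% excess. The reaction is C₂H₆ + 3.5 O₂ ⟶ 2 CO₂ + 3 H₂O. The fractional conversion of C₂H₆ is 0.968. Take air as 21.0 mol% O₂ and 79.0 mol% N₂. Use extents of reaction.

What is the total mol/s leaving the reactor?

Stoichiometric O₂ = 3.5 × 273 = 955.5 mol/s; O₂ fed = 955.5 × 1.557 = 1488 mol/s.
N₂ fed = 1488 × 79/21 = 5597 mol/s.
Fuel reacted = 0.968 × 273 → ξ = 264.3 mol/s.
Outlet (n = n₀ + ν ξ):
  C₂H₆: 273 − 1(264.3) = 8.736
  O₂: 1488 − 3.5(264.3) = 562.8
  N₂: 5597 (inert)
  CO₂: 0 + 2(264.3) = 528.5
  H₂O: 0 + 3(264.3) = 792.8
Total out = 8.736 + 562.8 + 5597 + 528.5 + 792.8 = 7489 mol/s.

7490 mol/s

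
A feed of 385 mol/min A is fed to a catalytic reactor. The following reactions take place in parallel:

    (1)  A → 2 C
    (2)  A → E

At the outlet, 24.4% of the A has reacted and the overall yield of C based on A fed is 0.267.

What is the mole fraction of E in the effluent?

Yield of C: 2ξ₁ / 385 = 0.267 → ξ₁ = 51.4 mol/min.
Conversion of A: 1ξ₁ + 1ξ₂ = 0.244 × 385 = 93.94 → ξ₂ = 42.54 mol/min.
Outlet amounts (n = n₀ + Σ ν·ξ):
  A: 385 − 1(51.4) − 1(42.54) = 291.1
  C: 0 + 2(51.4) = 102.8
  E: 0 + 1(42.54) = 42.54
Total out = 436.4 mol/min; y_E = 42.54 / 436.4 = 0.09749.

0.0975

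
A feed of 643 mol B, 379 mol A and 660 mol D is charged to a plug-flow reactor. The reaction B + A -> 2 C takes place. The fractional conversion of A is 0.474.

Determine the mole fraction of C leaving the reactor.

0.214

A reacted = 0.474 × 379 = 179.6 mol; ν_A = −1, so ξ = 179.6/1 = 179.6 mol.
Outlet amounts (n = n₀ + ν ξ):
  B: 643 − 1(179.6) = 463.4
  A: 379 − 1(179.6) = 199.4
  C: 0 + 2(179.6) = 359.3
  D: 660 (inert)
Total out = 1682 mol; y_C = 359.3 / 1682 = 0.2136.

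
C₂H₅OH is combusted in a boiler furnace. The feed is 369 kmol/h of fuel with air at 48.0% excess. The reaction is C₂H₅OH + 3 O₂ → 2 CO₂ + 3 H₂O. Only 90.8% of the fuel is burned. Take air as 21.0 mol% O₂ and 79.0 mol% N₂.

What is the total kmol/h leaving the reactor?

8510 kmol/h

Stoichiometric O₂ = 3 × 369 = 1107 kmol/h; O₂ fed = 1107 × 1.480 = 1638 kmol/h.
N₂ fed = 1638 × 79/21 = 6163 kmol/h.
Fuel reacted = 0.908 × 369 → ξ = 335.1 kmol/h.
Outlet (n = n₀ + ν ξ):
  C₂H₅OH: 369 − 1(335.1) = 33.95
  O₂: 1638 − 3(335.1) = 633.2
  N₂: 6163 (inert)
  CO₂: 0 + 2(335.1) = 670.1
  H₂O: 0 + 3(335.1) = 1005
Total out = 33.95 + 633.2 + 6163 + 670.1 + 1005 = 8506 kmol/h.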